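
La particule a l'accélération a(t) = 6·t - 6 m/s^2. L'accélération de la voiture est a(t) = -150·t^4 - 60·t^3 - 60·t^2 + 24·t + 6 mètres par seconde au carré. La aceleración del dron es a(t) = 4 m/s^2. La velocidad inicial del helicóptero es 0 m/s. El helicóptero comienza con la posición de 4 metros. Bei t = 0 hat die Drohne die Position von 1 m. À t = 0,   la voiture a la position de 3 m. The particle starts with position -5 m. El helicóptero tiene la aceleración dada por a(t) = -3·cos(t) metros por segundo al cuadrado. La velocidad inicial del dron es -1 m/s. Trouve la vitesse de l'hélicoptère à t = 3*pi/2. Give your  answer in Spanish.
Debemos encontrar la antiderivada de nuestra ecuación de la aceleración a(t) = -3·cos(t) 1 vez. La antiderivada de la aceleración es la velocidad. Usando v(0) = 0, obtenemos v(t) = -3·sin(t). De la ecuación de la velocidad v(t) = -3·sin(t), sustituimos t = 3*pi/2 para obtener v = 3.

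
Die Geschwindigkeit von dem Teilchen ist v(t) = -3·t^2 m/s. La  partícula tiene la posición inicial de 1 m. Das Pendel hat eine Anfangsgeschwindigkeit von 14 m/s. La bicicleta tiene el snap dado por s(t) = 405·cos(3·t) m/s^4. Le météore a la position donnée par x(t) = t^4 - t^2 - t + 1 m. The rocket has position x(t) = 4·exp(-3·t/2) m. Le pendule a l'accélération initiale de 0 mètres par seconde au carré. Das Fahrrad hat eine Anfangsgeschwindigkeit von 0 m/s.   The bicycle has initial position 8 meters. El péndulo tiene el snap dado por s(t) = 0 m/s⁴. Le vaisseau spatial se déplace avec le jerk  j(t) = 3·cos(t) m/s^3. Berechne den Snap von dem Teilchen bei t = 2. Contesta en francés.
Nous devons dériver notre équation de la vitesse v(t) = -3·t^2 3 fois. En dérivant la vitesse, nous obtenons l'accélération: a(t) = -6·t. En dérivant l'accélération, nous obtenons le jerk: j(t) = -6. En prenant d/dt de j(t), nous trouvons s(t) = 0. Nous avons le snap s(t) = 0. En substituant t = 2: s(2) = 0.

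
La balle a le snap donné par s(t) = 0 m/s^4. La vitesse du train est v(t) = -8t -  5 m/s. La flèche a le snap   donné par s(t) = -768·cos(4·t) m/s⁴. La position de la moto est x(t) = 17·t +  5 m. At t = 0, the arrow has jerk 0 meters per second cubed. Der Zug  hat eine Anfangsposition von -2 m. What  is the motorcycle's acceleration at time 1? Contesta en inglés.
We must differentiate our position equation x(t) = 17·t + 5 2 times. The derivative of position gives velocity: v(t) = 17. Taking d/dt of v(t), we find a(t) = 0. We have acceleration a(t) = 0. Substituting t = 1: a(1) = 0.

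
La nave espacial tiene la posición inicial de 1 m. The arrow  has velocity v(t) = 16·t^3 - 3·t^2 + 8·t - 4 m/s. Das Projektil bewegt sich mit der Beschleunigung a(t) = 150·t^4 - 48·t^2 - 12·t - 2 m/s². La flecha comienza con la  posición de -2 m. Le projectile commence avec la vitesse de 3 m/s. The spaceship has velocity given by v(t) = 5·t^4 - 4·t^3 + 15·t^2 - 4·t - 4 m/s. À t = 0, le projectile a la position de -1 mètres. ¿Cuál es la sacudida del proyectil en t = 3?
Debemos derivar nuestra ecuación de la aceleración a(t) = 150·t^4 - 48·t^2 - 12·t - 2 1 vez. Tomando d/dt de a(t), encontramos j(t) = 600·t^3 - 96·t - 12. De la ecuación de la sacudida j(t) = 600·t^3 - 96·t - 12, sustituimos t = 3 para obtener j = 15900.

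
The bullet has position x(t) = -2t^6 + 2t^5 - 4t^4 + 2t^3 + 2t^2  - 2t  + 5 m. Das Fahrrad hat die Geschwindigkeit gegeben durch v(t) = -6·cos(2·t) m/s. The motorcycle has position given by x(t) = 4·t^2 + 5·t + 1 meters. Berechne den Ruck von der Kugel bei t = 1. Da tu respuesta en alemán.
Ausgehend von der Position x(t) = -2·t^6 + 2·t^5 - 4·t^4 + 2·t^3 + 2·t^2 - 2·t + 5, nehmen wir 3 Ableitungen. Durch Ableiten von der Position erhalten wir die Geschwindigkeit: v(t) = -12·t^5 + 10·t^4 - 16·t^3 + 6·t^2 + 4·t - 2. Mit d/dt von v(t) finden wir a(t) = -60·t^4 + 40·t^3 - 48·t^2 + 12·t + 4. Mit d/dt von a(t) finden wir j(t) = -240·t^3 + 120·t^2 - 96·t + 12. Wir haben den Ruck j(t) = -240·t^3 + 120·t^2 - 96·t + 12. Durch Einsetzen von t = 1: j(1) = -204.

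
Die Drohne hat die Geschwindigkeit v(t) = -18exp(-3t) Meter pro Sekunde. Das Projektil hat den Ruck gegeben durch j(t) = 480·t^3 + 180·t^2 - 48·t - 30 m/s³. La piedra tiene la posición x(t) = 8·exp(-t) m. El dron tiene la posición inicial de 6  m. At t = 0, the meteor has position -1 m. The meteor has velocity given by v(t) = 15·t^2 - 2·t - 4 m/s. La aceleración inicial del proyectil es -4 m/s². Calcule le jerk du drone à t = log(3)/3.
Nous devons dériver notre équation de la vitesse v(t) = -18·exp(-3·t) 2 fois. La dérivée de la vitesse donne l'accélération: a(t) = 54·exp(-3·t). En dérivant l'accélération, nous obtenons le jerk: j(t) = -162·exp(-3·t). En utilisant j(t) = -162·exp(-3·t) et en substituant t = log(3)/3, nous trouvons j = -54.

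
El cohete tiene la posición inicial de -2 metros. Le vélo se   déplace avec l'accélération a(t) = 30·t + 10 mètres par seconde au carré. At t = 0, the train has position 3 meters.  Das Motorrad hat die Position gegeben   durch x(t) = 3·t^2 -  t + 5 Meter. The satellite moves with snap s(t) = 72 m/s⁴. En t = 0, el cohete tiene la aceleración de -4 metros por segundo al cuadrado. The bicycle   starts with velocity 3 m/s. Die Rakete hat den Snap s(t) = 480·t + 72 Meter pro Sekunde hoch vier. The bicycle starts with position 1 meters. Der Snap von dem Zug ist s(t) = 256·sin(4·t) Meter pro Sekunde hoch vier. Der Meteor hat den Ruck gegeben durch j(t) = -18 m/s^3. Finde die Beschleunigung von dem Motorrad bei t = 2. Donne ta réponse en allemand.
Ausgehend von der Position x(t) = 3·t^2 - t + 5, nehmen wir 2 Ableitungen. Durch Ableiten von der Position erhalten wir die Geschwindigkeit: v(t) = 6·t - 1. Durch Ableiten von der Geschwindigkeit erhalten wir die Beschleunigung: a(t) = 6. Wir haben die Beschleunigung a(t) = 6. Durch Einsetzen von t = 2: a(2) = 6.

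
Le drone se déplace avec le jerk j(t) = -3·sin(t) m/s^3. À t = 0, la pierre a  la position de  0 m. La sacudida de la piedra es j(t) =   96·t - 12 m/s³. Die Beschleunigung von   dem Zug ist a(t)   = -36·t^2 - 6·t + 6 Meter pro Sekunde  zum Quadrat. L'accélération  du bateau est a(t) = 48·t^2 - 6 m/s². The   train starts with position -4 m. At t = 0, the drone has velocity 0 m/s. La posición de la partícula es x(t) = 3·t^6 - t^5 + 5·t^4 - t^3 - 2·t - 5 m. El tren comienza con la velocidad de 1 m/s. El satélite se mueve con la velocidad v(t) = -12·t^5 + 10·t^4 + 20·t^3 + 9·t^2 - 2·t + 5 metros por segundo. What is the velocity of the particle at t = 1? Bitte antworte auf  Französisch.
Pour résoudre ceci, nous devons prendre 1 dérivée de notre équation de la position x(t) = 3·t^6 - t^5 + 5·t^4 - t^3 - 2·t - 5. En dérivant la position, nous obtenons la vitesse: v(t) = 18·t^5 - 5·t^4 + 20·t^3 - 3·t^2 - 2. De l'équation de la vitesse v(t) = 18·t^5 - 5·t^4 + 20·t^3 - 3·t^2 - 2, nous substituons t = 1 pour obtenir v = 28.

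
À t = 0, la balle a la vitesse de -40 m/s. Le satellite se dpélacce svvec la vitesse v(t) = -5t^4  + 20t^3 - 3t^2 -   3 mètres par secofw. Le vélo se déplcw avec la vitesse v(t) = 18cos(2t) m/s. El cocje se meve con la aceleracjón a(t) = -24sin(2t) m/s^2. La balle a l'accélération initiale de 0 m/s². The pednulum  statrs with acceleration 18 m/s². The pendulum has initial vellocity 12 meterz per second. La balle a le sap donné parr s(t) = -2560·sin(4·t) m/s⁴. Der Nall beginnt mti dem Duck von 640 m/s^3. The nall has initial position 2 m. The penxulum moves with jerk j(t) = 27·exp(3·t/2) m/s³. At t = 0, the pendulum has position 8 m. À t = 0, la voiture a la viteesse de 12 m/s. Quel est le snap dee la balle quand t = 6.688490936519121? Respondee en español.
Tenemos el snap s(t) = -2560·sin(4·t). Sustituyendo t = 6.688490936519121: s(6.688490936519121) = -2556.74590474141.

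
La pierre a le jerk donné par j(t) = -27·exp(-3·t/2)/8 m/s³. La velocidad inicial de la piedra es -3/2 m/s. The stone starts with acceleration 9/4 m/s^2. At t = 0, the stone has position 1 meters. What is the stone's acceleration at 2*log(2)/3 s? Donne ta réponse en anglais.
We must find the antiderivative of our jerk equation j(t) = -27·exp(-3·t/2)/8 1 time. Taking ∫j(t)dt and applying a(0) = 9/4, we find a(t) = 9·exp(-3·t/2)/4. We have acceleration a(t) = 9·exp(-3·t/2)/4. Substituting t = 2*log(2)/3: a(2*log(2)/3) = 9/8.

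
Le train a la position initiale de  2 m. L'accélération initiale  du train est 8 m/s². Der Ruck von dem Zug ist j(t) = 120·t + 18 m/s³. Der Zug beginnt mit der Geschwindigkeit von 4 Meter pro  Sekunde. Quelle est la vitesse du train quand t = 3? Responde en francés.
Nous devons trouver la primitive de notre équation du jerk j(t) = 120·t + 18 2 fois. En prenant ∫j(t)dt et en appliquant a(0) = 8, nous trouvons a(t) = 60·t^2 + 18·t + 8. La primitive de l'accélération est la vitesse. En utilisant v(0) = 4, nous obtenons v(t) = 20·t^3 + 9·t^2 + 8·t + 4. En utilisant v(t) = 20·t^3 + 9·t^2 + 8·t + 4 et en substituant t = 3, nous trouvons v = 649.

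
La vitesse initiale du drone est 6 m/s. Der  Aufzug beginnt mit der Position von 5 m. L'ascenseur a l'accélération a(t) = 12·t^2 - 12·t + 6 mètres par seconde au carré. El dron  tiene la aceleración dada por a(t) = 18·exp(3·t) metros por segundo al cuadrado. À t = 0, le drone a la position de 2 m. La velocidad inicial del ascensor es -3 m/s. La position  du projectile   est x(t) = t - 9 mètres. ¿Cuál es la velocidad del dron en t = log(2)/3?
Debemos encontrar la integral de nuestra ecuación de la aceleración a(t) = 18·exp(3·t) 1 vez. La antiderivada de la aceleración, con v(0) = 6, da la velocidad: v(t) = 6·exp(3·t). De la ecuación de la velocidad v(t) = 6·exp(3·t), sustituimos t = log(2)/3 para obtener v = 12.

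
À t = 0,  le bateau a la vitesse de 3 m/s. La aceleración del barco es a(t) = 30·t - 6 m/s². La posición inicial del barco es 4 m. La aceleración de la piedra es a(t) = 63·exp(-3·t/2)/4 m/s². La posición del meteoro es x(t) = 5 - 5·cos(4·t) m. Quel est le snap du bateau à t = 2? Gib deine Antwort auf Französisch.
En partant de l'accélération a(t) = 30·t - 6, nous prenons 2 dérivées. La dérivée de l'accélération donne le jerk: j(t) = 30. En dérivant le jerk, nous obtenons le snap: s(t) = 0. Nous avons le snap s(t) = 0. En substituant t = 2: s(2) = 0.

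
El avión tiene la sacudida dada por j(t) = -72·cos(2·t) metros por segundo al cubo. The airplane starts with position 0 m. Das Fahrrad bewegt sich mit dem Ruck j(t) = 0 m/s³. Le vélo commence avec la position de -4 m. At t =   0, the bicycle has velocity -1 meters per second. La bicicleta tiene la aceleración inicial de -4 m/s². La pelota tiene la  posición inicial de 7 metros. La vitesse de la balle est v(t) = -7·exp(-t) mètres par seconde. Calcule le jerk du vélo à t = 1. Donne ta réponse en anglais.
Using j(t) = 0 and substituting t = 1, we find j = 0.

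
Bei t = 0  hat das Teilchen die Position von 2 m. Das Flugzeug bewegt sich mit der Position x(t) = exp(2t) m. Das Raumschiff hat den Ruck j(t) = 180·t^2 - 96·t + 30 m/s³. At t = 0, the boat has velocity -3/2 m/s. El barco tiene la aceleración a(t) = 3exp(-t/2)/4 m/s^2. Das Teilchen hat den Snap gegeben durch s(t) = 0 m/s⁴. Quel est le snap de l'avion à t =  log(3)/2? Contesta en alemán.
Wir müssen unsere Gleichung für die Position x(t) = exp(2·t) 4-mal ableiten. Mit d/dt von x(t) finden wir v(t) = 2·exp(2·t). Mit d/dt von v(t) finden wir a(t) = 4·exp(2·t). Durch Ableiten von der Beschleunigung erhalten wir den Ruck: j(t) = 8·exp(2·t). Die Ableitung von dem Ruck ergibt den Snap: s(t) = 16·exp(2·t). Mit s(t) = 16·exp(2·t) und Einsetzen von t = log(3)/2, finden wir s = 48.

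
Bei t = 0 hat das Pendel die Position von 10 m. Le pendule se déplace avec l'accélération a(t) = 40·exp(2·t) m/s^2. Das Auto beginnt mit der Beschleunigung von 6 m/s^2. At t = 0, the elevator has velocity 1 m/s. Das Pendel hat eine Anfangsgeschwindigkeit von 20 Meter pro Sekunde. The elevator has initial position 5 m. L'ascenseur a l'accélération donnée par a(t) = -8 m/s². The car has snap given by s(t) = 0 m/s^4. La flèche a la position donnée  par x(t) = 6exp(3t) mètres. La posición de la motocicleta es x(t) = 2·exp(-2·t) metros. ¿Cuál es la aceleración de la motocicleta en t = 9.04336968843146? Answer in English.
Starting from position x(t) = 2·exp(-2·t), we take 2 derivatives. Differentiating position, we get velocity: v(t) = -4·exp(-2·t). The derivative of velocity gives acceleration: a(t) = 8·exp(-2·t). Using a(t) = 8·exp(-2·t) and substituting t = 9.04336968843146, we find a = 1.11716901006861E-7.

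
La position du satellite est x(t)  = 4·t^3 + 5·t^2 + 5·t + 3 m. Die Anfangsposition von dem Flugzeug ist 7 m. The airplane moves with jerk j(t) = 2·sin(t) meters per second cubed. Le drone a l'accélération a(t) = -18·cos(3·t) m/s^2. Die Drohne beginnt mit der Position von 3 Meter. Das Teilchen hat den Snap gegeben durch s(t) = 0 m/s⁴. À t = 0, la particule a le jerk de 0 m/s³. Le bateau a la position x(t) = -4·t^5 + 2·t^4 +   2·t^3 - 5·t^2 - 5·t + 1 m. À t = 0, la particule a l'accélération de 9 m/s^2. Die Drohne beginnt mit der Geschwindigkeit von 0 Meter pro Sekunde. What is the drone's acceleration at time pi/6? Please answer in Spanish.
De la ecuación de la aceleración a(t) = -18·cos(3·t), sustituimos t = pi/6 para obtener a = 0.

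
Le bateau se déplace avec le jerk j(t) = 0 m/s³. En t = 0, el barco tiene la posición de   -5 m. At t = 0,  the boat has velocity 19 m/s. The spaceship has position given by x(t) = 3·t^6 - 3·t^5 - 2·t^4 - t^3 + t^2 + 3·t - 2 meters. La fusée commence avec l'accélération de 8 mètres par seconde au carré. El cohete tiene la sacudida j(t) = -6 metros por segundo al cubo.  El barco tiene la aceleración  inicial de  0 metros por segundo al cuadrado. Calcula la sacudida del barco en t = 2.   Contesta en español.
Usando j(t) = 0 y sustituyendo t = 2, encontramos j = 0.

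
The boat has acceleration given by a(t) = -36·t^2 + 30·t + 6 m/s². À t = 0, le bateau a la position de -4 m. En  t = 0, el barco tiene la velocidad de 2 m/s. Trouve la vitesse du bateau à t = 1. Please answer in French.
Nous devons intégrer notre équation de l'accélération a(t) = -36·t^2 + 30·t + 6 1 fois. En intégrant l'accélération et en utilisant la condition initiale v(0) = 2, nous obtenons v(t) = -12·t^3 + 15·t^2 + 6·t + 2. De l'équation de la vitesse v(t) = -12·t^3 + 15·t^2 + 6·t + 2, nous substituons t = 1 pour obtenir v = 11.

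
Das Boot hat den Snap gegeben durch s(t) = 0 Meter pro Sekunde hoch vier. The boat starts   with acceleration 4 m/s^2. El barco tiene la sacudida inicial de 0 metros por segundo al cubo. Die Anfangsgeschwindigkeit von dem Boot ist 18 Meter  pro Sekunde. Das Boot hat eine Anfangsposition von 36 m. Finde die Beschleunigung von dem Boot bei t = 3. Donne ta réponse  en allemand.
Wir müssen unsere Gleichung für den Snap s(t) = 0 2-mal integrieren. Die Stammfunktion von dem Snap ist der Ruck. Mit j(0) = 0 erhalten wir j(t) = 0. Das Integral von dem Ruck, mit a(0) = 4, ergibt die Beschleunigung: a(t) = 4. Mit a(t) = 4 und Einsetzen von t = 3, finden wir a = 4.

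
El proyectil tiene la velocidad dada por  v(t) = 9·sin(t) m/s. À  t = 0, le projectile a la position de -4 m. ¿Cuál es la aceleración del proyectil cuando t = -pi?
Debemos derivar nuestra ecuación de la velocidad v(t) = 9·sin(t) 1 vez. Derivando la velocidad, obtenemos la aceleración: a(t) = 9·cos(t). Usando a(t) = 9·cos(t) y sustituyendo t = -pi, encontramos a = -9.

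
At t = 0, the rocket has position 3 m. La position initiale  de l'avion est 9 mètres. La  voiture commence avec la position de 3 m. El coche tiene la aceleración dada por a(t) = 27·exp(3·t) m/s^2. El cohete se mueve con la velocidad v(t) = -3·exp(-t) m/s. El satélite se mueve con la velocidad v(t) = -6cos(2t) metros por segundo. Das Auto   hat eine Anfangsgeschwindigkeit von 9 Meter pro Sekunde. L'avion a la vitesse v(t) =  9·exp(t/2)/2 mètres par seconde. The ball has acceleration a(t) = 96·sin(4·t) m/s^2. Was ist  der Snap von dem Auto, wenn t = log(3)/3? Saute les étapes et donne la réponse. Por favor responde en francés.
s(log(3)/3) = 729.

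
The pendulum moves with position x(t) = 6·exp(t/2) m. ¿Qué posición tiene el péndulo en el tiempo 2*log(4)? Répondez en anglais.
We have position x(t) = 6·exp(t/2). Substituting t = 2*log(4): x(2*log(4)) = 24.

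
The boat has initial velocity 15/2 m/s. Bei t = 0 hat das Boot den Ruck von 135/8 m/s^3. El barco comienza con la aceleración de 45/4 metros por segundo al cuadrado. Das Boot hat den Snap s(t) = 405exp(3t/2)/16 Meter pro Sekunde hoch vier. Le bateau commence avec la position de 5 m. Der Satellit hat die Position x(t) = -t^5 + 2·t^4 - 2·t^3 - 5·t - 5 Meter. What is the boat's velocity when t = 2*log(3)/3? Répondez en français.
Pour résoudre ceci, nous devons prendre 3 intégrales de notre équation du snap s(t) = 405·exp(3·t/2)/16. La primitive du snap est le jerk. En utilisant j(0) = 135/8, nous obtenons j(t) = 135·exp(3·t/2)/8. L'intégrale du jerk, avec a(0) = 45/4, donne l'accélération: a(t) = 45·exp(3·t/2)/4. En intégrant l'accélération et en utilisant la condition initiale v(0) = 15/2, nous obtenons v(t) = 15·exp(3·t/2)/2. Nous avons la vitesse v(t) = 15·exp(3·t/2)/2. En substituant t = 2*log(3)/3: v(2*log(3)/3) = 45/2.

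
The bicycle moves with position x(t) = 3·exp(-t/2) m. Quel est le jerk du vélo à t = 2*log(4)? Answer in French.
Nous devons dériver notre équation de la position x(t) = 3·exp(-t/2) 3 fois. En prenant d/dt de x(t), nous trouvons v(t) = -3·exp(-t/2)/2. En dérivant la vitesse, nous obtenons l'accélération: a(t) = 3·exp(-t/2)/4. La dérivée de l'accélération donne le jerk: j(t) = -3·exp(-t/2)/8. De l'équation du jerk j(t) = -3·exp(-t/2)/8, nous substituons t = 2*log(4) pour obtenir j = -3/32.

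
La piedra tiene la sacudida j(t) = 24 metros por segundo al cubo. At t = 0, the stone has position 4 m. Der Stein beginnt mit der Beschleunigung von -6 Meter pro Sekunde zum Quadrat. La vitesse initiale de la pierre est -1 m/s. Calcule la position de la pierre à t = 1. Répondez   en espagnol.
Debemos encontrar la antiderivada de nuestra ecuación de la sacudida j(t) = 24 3 veces. La antiderivada de la sacudida, con a(0) = -6, da la aceleración: a(t) = 24·t - 6. La integral de la aceleración, con v(0) = -1, da la velocidad: v(t) = 12·t^2 - 6·t - 1. La integral de la velocidad es la posición. Usando x(0) = 4, obtenemos x(t) = 4·t^3 - 3·t^2 - t + 4. Usando x(t) = 4·t^3 - 3·t^2 - t + 4 y sustituyendo t = 1, encontramos x = 4.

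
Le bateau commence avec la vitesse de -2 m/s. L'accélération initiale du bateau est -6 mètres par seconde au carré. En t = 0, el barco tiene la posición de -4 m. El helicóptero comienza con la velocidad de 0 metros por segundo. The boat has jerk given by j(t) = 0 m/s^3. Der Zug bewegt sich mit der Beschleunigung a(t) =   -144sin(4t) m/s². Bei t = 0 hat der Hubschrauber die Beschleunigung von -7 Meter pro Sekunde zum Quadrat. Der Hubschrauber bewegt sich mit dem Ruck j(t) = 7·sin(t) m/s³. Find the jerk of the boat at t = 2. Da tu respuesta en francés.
En utilisant j(t) = 0 et en substituant t = 2, nous trouvons j = 0.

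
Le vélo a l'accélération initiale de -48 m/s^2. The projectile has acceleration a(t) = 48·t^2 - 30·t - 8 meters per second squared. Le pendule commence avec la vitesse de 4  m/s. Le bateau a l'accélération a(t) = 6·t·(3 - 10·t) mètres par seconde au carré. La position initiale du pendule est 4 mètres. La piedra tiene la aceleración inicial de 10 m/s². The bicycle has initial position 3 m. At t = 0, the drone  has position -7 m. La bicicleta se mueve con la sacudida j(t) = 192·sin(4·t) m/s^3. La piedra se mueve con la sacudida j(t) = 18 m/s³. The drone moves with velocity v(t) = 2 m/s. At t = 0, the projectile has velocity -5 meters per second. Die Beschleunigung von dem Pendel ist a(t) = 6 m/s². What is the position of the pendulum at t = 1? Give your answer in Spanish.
Debemos encontrar la antiderivada de nuestra ecuación de la aceleración a(t) = 6 2 veces. La integral de la aceleración, con v(0) = 4, da la velocidad: v(t) = 6·t + 4. Integrando la velocidad y usando la condición inicial x(0) = 4, obtenemos x(t) = 3·t^2 + 4·t + 4. De la ecuación de la posición x(t) = 3·t^2 + 4·t + 4, sustituimos t = 1 para obtener x = 11.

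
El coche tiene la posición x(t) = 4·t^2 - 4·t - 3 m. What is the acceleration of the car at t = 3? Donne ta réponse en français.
Nous devons dériver notre équation de la position x(t) = 4·t^2 - 4·t - 3 2 fois. En prenant d/dt de x(t), nous trouvons v(t) = 8·t - 4. La dérivée de la vitesse donne l'accélération: a(t) = 8. En utilisant a(t) = 8 et en substituant t = 3, nous trouvons a = 8.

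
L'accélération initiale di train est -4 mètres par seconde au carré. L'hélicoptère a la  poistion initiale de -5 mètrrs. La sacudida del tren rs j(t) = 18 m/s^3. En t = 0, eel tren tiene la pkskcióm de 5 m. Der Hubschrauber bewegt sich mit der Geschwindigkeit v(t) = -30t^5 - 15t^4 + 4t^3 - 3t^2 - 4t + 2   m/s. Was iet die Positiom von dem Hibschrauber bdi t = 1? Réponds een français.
Pour résoudre ceci, nous devons prendre 1 primitive de notre équation de la vitesse v(t) = -30·t^5 - 15·t^4 + 4·t^3 - 3·t^2 - 4·t + 2. En intégrant la vitesse et en utilisant la condition initiale x(0) = -5, nous obtenons x(t) = -5·t^6 - 3·t^5 + t^4 - t^3 - 2·t^2 + 2·t - 5. En utilisant x(t) = -5·t^6 - 3·t^5 + t^4 - t^3 - 2·t^2 + 2·t - 5 et en substituant t = 1, nous trouvons x = -13.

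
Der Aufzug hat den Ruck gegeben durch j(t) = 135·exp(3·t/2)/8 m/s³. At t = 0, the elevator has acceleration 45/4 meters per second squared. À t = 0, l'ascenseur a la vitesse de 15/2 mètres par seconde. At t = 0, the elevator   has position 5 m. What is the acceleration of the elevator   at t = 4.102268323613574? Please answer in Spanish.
Para resolver esto, necesitamos tomar 1 integral de nuestra ecuación de la sacudida j(t) = 135·exp(3·t/2)/8. Tomando ∫j(t)dt y aplicando a(0) = 45/4, encontramos a(t) = 45·exp(3·t/2)/4. De la ecuación de la aceleración a(t) = 45·exp(3·t/2)/4, sustituimos t = 4.102268323613574 para obtener a = 5291.04270471513.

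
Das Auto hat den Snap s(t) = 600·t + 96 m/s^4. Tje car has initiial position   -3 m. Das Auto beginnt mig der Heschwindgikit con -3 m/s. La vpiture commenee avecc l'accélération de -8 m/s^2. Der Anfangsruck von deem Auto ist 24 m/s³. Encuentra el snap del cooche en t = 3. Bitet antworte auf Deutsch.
Mit s(t) = 600·t + 96 und Einsetzen von t = 3, finden wir s = 1896.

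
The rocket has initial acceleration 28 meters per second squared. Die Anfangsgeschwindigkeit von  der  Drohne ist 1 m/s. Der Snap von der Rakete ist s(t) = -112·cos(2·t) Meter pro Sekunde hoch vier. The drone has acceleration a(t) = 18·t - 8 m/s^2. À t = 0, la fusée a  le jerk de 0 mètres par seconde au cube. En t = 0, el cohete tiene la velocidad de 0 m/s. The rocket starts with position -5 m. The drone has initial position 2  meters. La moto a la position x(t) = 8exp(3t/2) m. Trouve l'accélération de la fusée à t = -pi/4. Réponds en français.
Nous devons trouver l'intégrale de notre équation du snap s(t) = -112·cos(2·t) 2 fois. L'intégrale du snap, avec j(0) = 0, donne le jerk: j(t) = -56·sin(2·t). L'intégrale du jerk, avec a(0) = 28, donne l'accélération: a(t) = 28·cos(2·t). En utilisant a(t) = 28·cos(2·t) et en substituant t = -pi/4, nous trouvons a = 0.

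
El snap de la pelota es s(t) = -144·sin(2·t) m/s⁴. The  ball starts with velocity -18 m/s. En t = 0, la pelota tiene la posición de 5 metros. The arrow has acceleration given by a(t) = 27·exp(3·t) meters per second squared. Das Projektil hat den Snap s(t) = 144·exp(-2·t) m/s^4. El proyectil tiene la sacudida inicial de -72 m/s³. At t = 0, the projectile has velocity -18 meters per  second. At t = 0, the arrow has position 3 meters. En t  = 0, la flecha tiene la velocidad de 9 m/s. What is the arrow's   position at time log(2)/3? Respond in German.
Wir müssen die Stammfunktion unserer Gleichung für die Beschleunigung a(t) = 27·exp(3·t) 2-mal finden. Mit ∫a(t)dt und Anwendung von v(0) = 9, finden wir v(t) = 9·exp(3·t). Mit ∫v(t)dt und Anwendung von x(0) = 3, finden wir x(t) = 3·exp(3·t). Wir haben die Position x(t) = 3·exp(3·t). Durch Einsetzen von t = log(2)/3: x(log(2)/3) = 6.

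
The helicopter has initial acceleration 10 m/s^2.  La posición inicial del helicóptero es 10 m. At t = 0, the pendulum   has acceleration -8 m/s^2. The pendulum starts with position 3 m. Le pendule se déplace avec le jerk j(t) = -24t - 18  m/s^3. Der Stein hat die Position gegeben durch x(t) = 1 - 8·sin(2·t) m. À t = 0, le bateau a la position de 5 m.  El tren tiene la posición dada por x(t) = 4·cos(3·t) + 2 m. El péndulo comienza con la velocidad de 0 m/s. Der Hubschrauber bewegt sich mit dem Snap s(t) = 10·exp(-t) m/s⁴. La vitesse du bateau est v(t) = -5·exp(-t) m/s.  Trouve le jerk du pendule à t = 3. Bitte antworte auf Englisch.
From the given jerk equation j(t) = -24·t - 18, we substitute t = 3 to get j = -90.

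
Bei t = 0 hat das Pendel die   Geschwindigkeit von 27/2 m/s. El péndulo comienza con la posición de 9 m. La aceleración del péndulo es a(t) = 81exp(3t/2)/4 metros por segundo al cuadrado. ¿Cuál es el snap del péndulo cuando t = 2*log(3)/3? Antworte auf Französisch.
Pour résoudre ceci, nous devons prendre 2 dérivées de notre équation de l'accélération a(t) = 81·exp(3·t/2)/4. La dérivée de l'accélération donne le jerk: j(t) = 243·exp(3·t/2)/8. La dérivée du jerk donne le snap: s(t) = 729·exp(3·t/2)/16. En utilisant s(t) = 729·exp(3·t/2)/16 et en substituant t = 2*log(3)/3, nous trouvons s = 2187/16.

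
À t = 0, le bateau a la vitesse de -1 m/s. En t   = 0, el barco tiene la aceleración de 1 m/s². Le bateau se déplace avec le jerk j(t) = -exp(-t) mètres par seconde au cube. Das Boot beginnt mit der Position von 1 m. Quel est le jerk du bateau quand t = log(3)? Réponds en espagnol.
Usando j(t) = -exp(-t) y sustituyendo t = log(3), encontramos j = -1/3.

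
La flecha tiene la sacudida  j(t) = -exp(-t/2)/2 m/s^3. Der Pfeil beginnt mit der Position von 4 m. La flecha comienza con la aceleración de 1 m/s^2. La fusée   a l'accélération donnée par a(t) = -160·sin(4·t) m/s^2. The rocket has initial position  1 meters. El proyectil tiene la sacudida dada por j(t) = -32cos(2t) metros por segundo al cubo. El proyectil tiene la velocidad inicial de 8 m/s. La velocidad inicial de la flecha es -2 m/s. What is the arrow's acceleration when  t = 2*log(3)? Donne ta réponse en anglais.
To find the answer, we compute 1 integral of j(t) = -exp(-t/2)/2. Integrating jerk and using the initial condition a(0) = 1, we get a(t) = exp(-t/2). From the given acceleration equation a(t) = exp(-t/2), we substitute t = 2*log(3) to get a = 1/3.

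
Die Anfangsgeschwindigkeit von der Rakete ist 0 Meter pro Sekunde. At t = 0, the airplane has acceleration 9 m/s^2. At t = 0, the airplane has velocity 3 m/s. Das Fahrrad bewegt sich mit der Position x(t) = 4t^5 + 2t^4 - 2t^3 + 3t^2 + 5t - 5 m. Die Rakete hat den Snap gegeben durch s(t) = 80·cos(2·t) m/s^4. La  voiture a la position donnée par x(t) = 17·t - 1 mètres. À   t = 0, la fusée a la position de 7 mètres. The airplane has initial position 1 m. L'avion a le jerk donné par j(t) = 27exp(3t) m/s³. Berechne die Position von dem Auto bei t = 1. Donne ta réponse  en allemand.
Wir haben die Position x(t) = 17·t - 1. Durch Einsetzen von t = 1: x(1) = 16.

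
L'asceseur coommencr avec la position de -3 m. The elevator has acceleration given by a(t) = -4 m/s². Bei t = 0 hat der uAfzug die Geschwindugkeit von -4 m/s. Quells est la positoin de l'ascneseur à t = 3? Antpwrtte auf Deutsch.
Um dies zu lösen, müssen wir 2 Integrale unserer Gleichung für die Beschleunigung a(t) = -4 finden. Das Integral von der Beschleunigung, mit v(0) = -4, ergibt die Geschwindigkeit: v(t) = -4·t - 4. Das Integral von der Geschwindigkeit ist die Position. Mit x(0) = -3 erhalten wir x(t) = -2·t^2 - 4·t - 3. Wir haben die Position x(t) = -2·t^2 - 4·t - 3. Durch Einsetzen von t = 3: x(3) = -33.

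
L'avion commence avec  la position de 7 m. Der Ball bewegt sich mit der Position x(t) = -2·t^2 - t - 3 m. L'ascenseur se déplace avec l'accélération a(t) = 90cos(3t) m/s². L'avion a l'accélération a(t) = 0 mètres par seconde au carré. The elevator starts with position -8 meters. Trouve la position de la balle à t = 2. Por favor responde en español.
Tenemos la posición x(t) = -2·t^2 - t - 3. Sustituyendo t = 2: x(2) = -13.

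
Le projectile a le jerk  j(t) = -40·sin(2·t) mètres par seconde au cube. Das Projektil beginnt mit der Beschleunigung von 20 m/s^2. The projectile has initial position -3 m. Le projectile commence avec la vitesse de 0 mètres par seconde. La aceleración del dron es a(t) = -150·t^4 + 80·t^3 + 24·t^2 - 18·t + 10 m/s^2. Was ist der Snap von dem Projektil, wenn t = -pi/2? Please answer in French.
En partant du jerk j(t) = -40·sin(2·t), nous prenons 1 dérivée. En dérivant le jerk, nous obtenons le snap: s(t) = -80·cos(2·t). De l'équation du snap s(t) = -80·cos(2·t), nous substituons t = -pi/2 pour obtenir s = 80.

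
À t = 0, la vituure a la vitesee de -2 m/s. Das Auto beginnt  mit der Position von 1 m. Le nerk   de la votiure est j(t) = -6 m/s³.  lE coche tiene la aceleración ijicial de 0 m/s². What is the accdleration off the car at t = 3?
Starting from jerk j(t) = -6, we take 1 antiderivative. The integral of jerk is acceleration. Using a(0) = 0, we get a(t) = -6·t. We have acceleration a(t) = -6·t. Substituting t = 3: a(3) = -18.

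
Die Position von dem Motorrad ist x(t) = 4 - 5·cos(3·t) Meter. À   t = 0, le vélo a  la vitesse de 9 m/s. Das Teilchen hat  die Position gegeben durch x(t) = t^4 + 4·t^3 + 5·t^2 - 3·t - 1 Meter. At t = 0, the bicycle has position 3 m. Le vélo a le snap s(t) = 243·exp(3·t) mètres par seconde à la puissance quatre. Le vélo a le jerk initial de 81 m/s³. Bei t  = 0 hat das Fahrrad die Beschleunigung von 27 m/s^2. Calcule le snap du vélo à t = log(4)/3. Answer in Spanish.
Usando s(t) = 243·exp(3·t) y sustituyendo t = log(4)/3, encontramos s = 972.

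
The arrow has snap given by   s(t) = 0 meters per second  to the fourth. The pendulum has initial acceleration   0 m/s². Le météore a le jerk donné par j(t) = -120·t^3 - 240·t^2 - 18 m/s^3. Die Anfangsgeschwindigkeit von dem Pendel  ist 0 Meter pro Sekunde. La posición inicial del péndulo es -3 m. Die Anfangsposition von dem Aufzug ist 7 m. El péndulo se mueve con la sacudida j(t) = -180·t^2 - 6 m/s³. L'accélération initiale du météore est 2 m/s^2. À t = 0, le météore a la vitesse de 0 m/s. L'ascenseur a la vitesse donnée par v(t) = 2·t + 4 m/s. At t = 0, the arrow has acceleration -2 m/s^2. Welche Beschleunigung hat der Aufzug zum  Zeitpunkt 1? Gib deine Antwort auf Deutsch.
Ausgehend von der Geschwindigkeit v(t) = 2·t + 4, nehmen wir 1 Ableitung. Durch Ableiten von der Geschwindigkeit erhalten wir die Beschleunigung: a(t) = 2. Wir haben die Beschleunigung a(t) = 2. Durch Einsetzen von t = 1: a(1) = 2.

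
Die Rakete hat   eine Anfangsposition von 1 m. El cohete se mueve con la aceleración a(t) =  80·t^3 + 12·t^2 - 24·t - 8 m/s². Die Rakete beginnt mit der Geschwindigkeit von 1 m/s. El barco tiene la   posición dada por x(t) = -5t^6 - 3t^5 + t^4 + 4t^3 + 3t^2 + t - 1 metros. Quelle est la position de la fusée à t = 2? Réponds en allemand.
Wir müssen das Integral unserer Gleichung für die Beschleunigung a(t) = 80·t^3 + 12·t^2 - 24·t - 8 2-mal finden. Mit ∫a(t)dt und Anwendung von v(0) = 1, finden wir v(t) = 20·t^4 + 4·t^3 - 12·t^2 - 8·t + 1. Durch Integration von der Geschwindigkeit und Verwendung der Anfangsbedingung x(0) = 1, erhalten wir x(t) = 4·t^5 + t^4 - 4·t^3 - 4·t^2 + t + 1. Mit x(t) = 4·t^5 + t^4 - 4·t^3 - 4·t^2 + t + 1 und Einsetzen von t = 2, finden wir x = 99.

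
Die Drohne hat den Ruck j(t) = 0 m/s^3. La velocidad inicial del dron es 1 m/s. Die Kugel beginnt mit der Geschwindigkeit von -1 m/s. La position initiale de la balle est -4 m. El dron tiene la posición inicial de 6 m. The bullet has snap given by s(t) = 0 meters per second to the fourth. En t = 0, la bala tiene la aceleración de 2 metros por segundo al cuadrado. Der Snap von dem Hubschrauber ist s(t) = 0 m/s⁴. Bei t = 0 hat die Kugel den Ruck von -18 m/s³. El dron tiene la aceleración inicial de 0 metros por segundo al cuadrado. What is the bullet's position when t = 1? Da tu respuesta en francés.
En partant du snap s(t) = 0, nous prenons 4 primitives. En prenant ∫s(t)dt et en appliquant j(0) = -18, nous trouvons j(t) = -18. En prenant ∫j(t)dt et en appliquant a(0) = 2, nous trouvons a(t) = 2 - 18·t. La primitive de l'accélération, avec v(0) = -1, donne la vitesse: v(t) = -9·t^2 + 2·t - 1. En prenant ∫v(t)dt et en appliquant x(0) = -4, nous trouvons x(t) = -3·t^3 + t^2 - t - 4. Nous avons la position x(t) = -3·t^3 + t^2 - t - 4. En substituant t = 1: x(1) = -7.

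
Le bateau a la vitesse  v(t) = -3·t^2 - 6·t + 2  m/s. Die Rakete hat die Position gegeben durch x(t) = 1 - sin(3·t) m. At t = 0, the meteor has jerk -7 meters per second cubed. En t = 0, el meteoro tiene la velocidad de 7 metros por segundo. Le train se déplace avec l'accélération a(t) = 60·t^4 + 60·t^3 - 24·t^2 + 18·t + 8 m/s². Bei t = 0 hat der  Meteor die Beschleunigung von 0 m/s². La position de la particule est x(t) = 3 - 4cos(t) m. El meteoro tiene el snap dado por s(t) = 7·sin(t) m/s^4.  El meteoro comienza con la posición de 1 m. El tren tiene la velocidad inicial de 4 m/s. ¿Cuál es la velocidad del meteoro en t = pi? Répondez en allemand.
Wir müssen unsere Gleichung für den Snap s(t) = 7·sin(t) 3-mal integrieren. Durch Integration von dem Snap und Verwendung der Anfangsbedingung j(0) = -7, erhalten wir j(t) = -7·cos(t). Die Stammfunktion von dem Ruck, mit a(0) = 0, ergibt die Beschleunigung: a(t) = -7·sin(t). Die Stammfunktion von der Beschleunigung ist die Geschwindigkeit. Mit v(0) = 7 erhalten wir v(t) = 7·cos(t). Mit v(t) = 7·cos(t) und Einsetzen von t = pi, finden wir v = -7.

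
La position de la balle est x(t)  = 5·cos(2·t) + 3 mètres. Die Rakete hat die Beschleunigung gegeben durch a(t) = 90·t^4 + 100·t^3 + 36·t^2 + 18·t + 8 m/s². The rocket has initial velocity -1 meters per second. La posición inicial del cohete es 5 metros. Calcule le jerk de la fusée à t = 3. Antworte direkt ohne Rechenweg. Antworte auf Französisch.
Le jerk à t = 3 est j = 12654.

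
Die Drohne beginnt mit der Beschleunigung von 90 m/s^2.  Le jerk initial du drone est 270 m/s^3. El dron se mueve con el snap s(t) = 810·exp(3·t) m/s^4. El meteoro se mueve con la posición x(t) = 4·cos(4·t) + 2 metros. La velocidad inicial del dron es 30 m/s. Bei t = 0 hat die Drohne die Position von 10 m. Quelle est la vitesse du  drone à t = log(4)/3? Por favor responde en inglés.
We must find the antiderivative of our snap equation s(t) = 810·exp(3·t) 3 times. Taking ∫s(t)dt and applying j(0) = 270, we find j(t) = 270·exp(3·t). The integral of jerk is acceleration. Using a(0) = 90, we get a(t) = 90·exp(3·t). The antiderivative of acceleration is velocity. Using v(0) = 30, we get v(t) = 30·exp(3·t). Using v(t) = 30·exp(3·t) and substituting t = log(4)/3, we find v = 120.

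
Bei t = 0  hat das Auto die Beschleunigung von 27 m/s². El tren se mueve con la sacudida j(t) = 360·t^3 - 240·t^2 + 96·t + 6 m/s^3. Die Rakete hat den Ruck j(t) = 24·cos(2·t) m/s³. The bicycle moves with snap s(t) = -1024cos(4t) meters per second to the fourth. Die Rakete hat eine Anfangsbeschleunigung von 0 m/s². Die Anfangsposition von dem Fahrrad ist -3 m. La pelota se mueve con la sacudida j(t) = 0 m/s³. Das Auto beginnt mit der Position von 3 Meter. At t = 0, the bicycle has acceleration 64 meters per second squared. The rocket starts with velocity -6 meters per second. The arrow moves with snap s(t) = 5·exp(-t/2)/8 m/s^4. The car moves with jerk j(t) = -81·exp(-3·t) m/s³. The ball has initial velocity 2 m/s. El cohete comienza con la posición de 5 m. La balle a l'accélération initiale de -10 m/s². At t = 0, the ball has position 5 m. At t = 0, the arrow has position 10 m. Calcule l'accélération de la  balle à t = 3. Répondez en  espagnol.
Necesitamos integrar nuestra ecuación de la sacudida j(t) = 0 1 vez. La antiderivada de la sacudida, con a(0) = -10, da la aceleración: a(t) = -10. Usando a(t) = -10 y sustituyendo t = 3, encontramos a = -10.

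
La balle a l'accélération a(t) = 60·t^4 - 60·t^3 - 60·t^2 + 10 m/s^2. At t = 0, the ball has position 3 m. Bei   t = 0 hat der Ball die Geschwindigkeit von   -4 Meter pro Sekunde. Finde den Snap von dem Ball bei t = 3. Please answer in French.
En partant de l'accélération a(t) = 60·t^4 - 60·t^3 - 60·t^2 + 10, nous prenons 2 dérivées. En dérivant l'accélération, nous obtenons le jerk: j(t) = 240·t^3 - 180·t^2 - 120·t. La dérivée du jerk donne le snap: s(t) = 720·t^2 - 360·t - 120. Nous avons le snap s(t) = 720·t^2 - 360·t - 120. En substituant t = 3: s(3) = 5280.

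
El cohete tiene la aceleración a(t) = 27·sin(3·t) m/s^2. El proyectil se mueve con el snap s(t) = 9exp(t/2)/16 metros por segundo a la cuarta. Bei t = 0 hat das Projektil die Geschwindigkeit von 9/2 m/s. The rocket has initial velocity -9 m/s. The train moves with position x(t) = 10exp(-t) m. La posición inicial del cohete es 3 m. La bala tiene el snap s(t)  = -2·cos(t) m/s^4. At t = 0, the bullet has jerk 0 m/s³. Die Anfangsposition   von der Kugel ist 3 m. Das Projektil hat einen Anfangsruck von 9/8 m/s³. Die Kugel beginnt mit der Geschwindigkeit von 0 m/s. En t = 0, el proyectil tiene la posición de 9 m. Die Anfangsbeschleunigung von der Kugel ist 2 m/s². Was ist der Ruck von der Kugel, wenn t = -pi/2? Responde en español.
Debemos encontrar la integral de nuestra ecuación del snap s(t) = -2·cos(t) 1 vez. La antiderivada del snap es la sacudida. Usando j(0) = 0, obtenemos j(t) = -2·sin(t). De la ecuación de la sacudida j(t) = -2·sin(t), sustituimos t = -pi/2 para obtener j = 2.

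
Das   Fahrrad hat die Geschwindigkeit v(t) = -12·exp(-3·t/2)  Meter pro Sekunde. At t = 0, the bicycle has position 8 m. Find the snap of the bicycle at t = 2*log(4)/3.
We must differentiate our velocity equation v(t) = -12·exp(-3·t/2) 3 times. Taking d/dt of v(t), we find a(t) = 18·exp(-3·t/2). Taking d/dt of a(t), we find j(t) = -27·exp(-3·t/2). The derivative of jerk gives snap: s(t) = 81·exp(-3·t/2)/2. From the given snap equation s(t) = 81·exp(-3·t/2)/2, we substitute t = 2*log(4)/3 to get s = 81/8.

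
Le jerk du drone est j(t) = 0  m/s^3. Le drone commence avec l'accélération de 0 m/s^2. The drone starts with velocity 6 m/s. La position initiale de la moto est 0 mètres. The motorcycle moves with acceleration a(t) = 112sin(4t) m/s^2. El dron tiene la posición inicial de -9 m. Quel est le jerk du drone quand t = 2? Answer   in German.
Aus der Gleichung für den Ruck j(t) = 0, setzen wir t = 2 ein und erhalten j = 0.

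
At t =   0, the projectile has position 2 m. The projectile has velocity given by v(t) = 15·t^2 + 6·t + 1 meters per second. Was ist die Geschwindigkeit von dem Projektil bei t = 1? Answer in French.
De l'équation de la vitesse v(t) = 15·t^2 + 6·t + 1, nous substituons t = 1 pour obtenir v = 22.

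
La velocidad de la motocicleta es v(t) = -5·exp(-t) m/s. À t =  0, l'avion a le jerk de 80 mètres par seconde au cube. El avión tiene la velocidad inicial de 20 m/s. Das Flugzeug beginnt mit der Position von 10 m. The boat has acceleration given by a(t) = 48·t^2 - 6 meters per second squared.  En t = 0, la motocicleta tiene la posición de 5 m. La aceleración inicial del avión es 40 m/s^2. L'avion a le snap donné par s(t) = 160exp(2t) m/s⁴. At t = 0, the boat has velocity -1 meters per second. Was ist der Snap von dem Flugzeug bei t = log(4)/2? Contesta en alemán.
Mit s(t) = 160·exp(2·t) und Einsetzen von t = log(4)/2, finden wir s = 640.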